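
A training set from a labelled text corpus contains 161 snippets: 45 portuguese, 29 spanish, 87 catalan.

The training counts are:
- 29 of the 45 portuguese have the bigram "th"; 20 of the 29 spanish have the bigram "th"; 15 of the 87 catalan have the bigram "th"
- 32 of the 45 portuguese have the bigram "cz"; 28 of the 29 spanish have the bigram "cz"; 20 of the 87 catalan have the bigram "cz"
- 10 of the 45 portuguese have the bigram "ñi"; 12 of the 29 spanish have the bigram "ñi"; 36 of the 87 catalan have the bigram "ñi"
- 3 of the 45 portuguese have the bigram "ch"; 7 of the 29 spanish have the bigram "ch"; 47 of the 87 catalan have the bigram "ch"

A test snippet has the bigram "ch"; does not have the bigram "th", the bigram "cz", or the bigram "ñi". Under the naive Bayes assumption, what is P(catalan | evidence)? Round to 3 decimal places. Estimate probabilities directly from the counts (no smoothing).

0.984

portuguese: (45/161) × (16/45) × (13/45) × (35/45) × (3/45) ≈ 0.00148864
spanish: (29/161) × (9/29) × (1/29) × (17/29) × (7/29) ≈ 0.000272753
catalan: (87/161) × (72/87) × (67/87) × (51/87) × (47/87) ≈ 0.109067
P(catalan | x) = 0.109067 / 0.110828393 ≈ 0.984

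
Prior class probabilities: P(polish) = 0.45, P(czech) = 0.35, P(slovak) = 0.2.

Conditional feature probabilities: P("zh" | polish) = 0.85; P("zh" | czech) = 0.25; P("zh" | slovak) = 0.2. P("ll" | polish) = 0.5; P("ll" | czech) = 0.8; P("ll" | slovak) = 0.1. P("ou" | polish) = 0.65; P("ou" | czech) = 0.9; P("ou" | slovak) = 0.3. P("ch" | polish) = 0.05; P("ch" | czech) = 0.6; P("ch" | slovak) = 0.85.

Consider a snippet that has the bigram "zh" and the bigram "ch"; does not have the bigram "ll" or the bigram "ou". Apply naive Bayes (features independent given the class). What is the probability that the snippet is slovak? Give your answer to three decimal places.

polish: 0.45 × 0.85 × (1−0.5) × (1−0.65) × 0.05 = 0.003346875
czech: 0.35 × 0.25 × (1−0.8) × (1−0.9) × 0.6 = 0.00105
slovak: 0.2 × 0.2 × (1−0.1) × (1−0.3) × 0.85 = 0.02142
P(slovak | x) = 0.02142 / 0.025816875 ≈ 0.830

0.830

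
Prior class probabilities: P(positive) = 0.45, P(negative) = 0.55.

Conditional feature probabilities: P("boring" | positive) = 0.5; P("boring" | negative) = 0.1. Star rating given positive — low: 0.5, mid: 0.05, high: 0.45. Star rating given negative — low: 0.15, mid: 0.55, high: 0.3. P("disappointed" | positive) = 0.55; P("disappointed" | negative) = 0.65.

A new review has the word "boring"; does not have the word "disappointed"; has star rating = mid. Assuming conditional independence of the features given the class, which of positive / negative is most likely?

positive: 0.45 × 0.5 × 0.05 × (1−0.55) = 0.0050625
negative: 0.55 × 0.1 × 0.55 × (1−0.65) = 0.0105875
Highest score → negative.

negative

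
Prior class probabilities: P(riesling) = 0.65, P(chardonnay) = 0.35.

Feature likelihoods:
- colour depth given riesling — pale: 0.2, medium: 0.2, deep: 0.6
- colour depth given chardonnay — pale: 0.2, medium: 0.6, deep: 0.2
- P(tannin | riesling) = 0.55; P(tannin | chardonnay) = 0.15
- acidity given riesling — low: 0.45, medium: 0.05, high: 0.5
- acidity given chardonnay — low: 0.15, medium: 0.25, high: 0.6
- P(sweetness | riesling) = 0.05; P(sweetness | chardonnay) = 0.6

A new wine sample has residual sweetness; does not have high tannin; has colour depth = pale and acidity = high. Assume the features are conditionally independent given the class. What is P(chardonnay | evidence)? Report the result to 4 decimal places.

riesling: 0.65 × 0.2 × (1−0.55) × 0.5 × 0.05 = 0.0014625
chardonnay: 0.35 × 0.2 × (1−0.15) × 0.6 × 0.6 = 0.02142
P(chardonnay | x) = 0.02142 / 0.0228825 ≈ 0.9361

0.9361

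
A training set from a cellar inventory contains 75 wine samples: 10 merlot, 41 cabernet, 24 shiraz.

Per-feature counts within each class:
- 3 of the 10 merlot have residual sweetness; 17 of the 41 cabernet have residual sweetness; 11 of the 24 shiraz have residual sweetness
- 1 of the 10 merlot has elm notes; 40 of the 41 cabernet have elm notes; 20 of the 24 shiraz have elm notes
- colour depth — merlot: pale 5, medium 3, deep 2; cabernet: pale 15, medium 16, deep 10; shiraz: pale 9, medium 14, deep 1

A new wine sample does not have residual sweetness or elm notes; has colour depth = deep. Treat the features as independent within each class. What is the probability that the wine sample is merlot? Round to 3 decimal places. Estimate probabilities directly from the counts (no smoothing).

merlot: (10/75) × (7/10) × (9/10) × (2/10) = 0.0168
cabernet: (41/75) × (24/41) × (1/41) × (10/41) ≈ 0.00190363
shiraz: (24/75) × (13/24) × (4/24) × (1/24) ≈ 0.0012037
P(merlot | x) = 0.0168 / 0.01990733 ≈ 0.844

0.844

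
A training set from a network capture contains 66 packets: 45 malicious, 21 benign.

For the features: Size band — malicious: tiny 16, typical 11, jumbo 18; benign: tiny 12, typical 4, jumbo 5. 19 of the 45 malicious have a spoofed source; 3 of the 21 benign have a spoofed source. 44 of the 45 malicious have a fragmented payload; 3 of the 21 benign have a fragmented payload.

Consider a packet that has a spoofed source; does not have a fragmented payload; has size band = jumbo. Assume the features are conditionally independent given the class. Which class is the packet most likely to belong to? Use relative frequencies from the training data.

malicious: (45/66) × (18/45) × (19/45) × (1/45) ≈ 0.00255892
benign: (21/66) × (5/21) × (3/21) × (18/21) ≈ 0.00927644
Highest score → benign.

benign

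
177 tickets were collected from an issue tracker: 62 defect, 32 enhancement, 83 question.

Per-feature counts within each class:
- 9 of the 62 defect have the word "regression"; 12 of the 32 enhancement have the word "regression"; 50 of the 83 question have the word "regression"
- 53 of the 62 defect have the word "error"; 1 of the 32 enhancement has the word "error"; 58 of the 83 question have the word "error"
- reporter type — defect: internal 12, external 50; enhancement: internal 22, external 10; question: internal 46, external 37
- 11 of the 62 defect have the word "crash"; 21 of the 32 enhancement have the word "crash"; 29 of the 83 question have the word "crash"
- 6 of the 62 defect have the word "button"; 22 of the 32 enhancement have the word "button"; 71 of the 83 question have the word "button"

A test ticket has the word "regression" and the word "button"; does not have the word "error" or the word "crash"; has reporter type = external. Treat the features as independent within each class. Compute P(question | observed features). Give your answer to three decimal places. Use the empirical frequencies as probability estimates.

0.799

defect: (62/177) × (9/62) × (9/62) × (50/62) × (51/62) × (6/62) ≈ 0.000473845
enhancement: (32/177) × (12/32) × (31/32) × (10/32) × (11/32) × (22/32) ≈ 0.00485048
question: (83/177) × (50/83) × (25/83) × (37/83) × (54/83) × (71/83) ≈ 0.0211095
P(question | x) = 0.0211095 / 0.026433825 ≈ 0.799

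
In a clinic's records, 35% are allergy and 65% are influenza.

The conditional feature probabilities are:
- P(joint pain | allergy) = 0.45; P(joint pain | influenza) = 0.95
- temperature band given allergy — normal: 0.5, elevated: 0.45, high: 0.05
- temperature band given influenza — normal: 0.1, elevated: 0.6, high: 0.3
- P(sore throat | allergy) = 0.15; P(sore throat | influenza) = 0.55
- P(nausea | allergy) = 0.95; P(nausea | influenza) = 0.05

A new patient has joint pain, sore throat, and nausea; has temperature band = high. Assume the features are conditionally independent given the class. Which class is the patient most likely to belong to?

allergy: 0.35 × 0.45 × 0.05 × 0.15 × 0.95 = 0.0011221875
influenza: 0.65 × 0.95 × 0.3 × 0.55 × 0.05 = 0.005094375
Highest score → influenza.

influenza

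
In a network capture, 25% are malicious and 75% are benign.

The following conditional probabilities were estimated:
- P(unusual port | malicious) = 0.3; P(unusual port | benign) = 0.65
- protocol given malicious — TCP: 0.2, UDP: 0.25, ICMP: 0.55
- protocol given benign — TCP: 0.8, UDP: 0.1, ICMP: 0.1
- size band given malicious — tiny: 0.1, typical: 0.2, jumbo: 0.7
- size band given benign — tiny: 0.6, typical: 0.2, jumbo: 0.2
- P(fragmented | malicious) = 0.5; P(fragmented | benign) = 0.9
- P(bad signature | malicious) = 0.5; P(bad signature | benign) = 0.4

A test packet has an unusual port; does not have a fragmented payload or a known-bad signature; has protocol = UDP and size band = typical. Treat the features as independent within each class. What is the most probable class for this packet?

malicious: 0.25 × 0.3 × 0.25 × 0.2 × (1−0.5) × (1−0.5) = 0.0009375
benign: 0.75 × 0.65 × 0.1 × 0.2 × (1−0.9) × (1−0.4) = 0.000585
Highest score → malicious.

malicious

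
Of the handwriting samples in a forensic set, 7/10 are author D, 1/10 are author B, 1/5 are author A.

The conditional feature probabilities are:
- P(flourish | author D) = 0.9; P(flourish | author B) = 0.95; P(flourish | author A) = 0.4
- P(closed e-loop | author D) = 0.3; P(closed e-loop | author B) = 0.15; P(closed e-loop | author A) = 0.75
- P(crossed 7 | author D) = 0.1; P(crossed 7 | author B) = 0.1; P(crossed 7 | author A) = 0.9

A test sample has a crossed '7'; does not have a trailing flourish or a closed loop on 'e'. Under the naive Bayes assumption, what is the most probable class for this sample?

author D: 0.7 × (1−0.9) × (1−0.3) × 0.1 = 0.0049
author B: 0.1 × (1−0.95) × (1−0.15) × 0.1 = 0.000425
author A: 0.2 × (1−0.4) × (1−0.75) × 0.9 = 0.027
Highest score → author A.

author A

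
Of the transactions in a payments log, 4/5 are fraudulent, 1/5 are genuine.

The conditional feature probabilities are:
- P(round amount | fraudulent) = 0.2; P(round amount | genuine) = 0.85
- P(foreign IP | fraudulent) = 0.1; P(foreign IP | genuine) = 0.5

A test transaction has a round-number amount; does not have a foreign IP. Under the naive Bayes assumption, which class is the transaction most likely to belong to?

fraudulent

fraudulent: 0.8 × 0.2 × (1−0.1) = 0.144
genuine: 0.2 × 0.85 × (1−0.5) = 0.085
Highest score → fraudulent.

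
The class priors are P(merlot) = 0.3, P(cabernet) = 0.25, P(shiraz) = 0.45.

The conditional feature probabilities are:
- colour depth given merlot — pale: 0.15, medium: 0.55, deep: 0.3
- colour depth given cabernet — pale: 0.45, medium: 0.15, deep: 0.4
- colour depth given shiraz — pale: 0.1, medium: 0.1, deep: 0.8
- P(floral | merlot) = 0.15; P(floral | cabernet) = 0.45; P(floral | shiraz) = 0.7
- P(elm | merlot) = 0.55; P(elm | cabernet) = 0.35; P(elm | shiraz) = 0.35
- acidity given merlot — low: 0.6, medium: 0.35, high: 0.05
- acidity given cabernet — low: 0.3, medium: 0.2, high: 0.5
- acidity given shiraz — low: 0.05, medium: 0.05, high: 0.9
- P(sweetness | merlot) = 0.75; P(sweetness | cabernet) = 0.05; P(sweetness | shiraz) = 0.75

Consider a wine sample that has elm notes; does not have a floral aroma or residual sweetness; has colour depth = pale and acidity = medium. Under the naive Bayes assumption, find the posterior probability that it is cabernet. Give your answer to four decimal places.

merlot: 0.3 × 0.15 × (1−0.15) × 0.55 × 0.35 × (1−0.75) = 0.00184078125
cabernet: 0.25 × 0.45 × (1−0.45) × 0.35 × 0.2 × (1−0.05) = 0.0041146875
shiraz: 0.45 × 0.1 × (1−0.7) × 0.35 × 0.05 × (1−0.75) = 0.0000590625
P(cabernet | x) = 0.0041146875 / 0.00601453125 ≈ 0.6841

0.6841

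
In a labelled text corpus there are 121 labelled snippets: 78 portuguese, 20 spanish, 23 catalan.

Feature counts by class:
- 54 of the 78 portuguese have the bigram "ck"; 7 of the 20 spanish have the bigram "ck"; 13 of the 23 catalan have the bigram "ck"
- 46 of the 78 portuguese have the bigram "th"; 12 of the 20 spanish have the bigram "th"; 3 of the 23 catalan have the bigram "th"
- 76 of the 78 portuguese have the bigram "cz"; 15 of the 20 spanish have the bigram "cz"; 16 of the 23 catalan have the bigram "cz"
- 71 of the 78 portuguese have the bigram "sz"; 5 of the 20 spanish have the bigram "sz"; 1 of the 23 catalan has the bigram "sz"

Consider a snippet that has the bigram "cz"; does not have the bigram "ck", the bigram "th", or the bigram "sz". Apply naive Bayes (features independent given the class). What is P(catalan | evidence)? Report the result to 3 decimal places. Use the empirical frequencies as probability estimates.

0.604

portuguese: (78/121) × (24/78) × (32/78) × (76/78) × (7/78) ≈ 0.00711547
spanish: (20/121) × (13/20) × (8/20) × (15/20) × (15/20) ≈ 0.0241736
catalan: (23/121) × (10/23) × (20/23) × (16/23) × (22/23) ≈ 0.0478194
P(catalan | x) = 0.0478194 / 0.07910847 ≈ 0.604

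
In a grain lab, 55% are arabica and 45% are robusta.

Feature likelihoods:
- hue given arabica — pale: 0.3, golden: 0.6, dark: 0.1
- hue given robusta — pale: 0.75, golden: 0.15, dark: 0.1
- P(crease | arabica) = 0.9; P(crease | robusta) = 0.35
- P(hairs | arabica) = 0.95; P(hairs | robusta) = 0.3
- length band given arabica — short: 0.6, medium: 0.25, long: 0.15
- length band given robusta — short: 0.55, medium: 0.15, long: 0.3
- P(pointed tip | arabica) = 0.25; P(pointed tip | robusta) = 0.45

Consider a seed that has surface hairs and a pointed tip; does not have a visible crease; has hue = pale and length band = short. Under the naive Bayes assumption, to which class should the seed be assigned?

arabica: 0.55 × 0.3 × (1−0.9) × 0.95 × 0.6 × 0.25 = 0.00235125
robusta: 0.45 × 0.75 × (1−0.35) × 0.3 × 0.55 × 0.45 = 0.01628859375
Highest score → robusta.

robusta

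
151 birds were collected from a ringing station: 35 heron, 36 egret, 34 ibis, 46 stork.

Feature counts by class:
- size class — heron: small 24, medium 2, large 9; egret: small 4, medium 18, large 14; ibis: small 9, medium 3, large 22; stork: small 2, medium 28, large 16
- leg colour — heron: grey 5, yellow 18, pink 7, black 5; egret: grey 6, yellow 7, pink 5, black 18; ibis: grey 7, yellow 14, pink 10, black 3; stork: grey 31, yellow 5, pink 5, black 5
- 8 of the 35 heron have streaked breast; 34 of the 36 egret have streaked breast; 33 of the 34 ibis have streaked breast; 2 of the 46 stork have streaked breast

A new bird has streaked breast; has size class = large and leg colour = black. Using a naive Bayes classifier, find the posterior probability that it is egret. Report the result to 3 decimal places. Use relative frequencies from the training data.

heron: (35/151) × (9/35) × (5/35) × (8/35) ≈ 0.00194621
egret: (36/151) × (14/36) × (18/36) × (34/36) ≈ 0.0437822
ibis: (34/151) × (22/34) × (3/34) × (33/34) ≈ 0.0124774
stork: (46/151) × (16/46) × (5/46) × (2/46) ≈ 0.000500757
P(egret | x) = 0.0437822 / 0.058706567 ≈ 0.746

0.746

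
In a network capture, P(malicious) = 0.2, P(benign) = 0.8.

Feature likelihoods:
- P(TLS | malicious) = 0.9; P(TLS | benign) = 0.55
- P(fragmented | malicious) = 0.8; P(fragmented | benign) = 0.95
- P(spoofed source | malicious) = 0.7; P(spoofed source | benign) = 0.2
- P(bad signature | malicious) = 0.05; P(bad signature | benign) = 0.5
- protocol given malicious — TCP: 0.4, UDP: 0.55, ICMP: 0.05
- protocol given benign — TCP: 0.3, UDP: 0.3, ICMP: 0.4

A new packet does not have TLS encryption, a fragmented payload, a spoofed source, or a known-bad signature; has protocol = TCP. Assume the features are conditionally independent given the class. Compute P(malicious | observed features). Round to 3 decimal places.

malicious: 0.2 × (1−0.9) × (1−0.8) × (1−0.7) × (1−0.05) × 0.4 = 0.000456
benign: 0.8 × (1−0.55) × (1−0.95) × (1−0.2) × (1−0.5) × 0.3 = 0.00216
P(malicious | x) = 0.000456 / 0.002616 ≈ 0.174

0.174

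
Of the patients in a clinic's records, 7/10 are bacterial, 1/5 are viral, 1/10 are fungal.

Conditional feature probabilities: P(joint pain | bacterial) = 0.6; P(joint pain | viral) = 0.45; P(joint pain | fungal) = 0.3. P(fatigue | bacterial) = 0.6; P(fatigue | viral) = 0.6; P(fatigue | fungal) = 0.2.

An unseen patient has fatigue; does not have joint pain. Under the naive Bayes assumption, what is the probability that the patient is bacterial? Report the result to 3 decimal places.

0.677

bacterial: 0.7 × (1−0.6) × 0.6 = 0.168
viral: 0.2 × (1−0.45) × 0.6 = 0.066
fungal: 0.1 × (1−0.3) × 0.2 = 0.014
P(bacterial | x) = 0.168 / 0.248 ≈ 0.677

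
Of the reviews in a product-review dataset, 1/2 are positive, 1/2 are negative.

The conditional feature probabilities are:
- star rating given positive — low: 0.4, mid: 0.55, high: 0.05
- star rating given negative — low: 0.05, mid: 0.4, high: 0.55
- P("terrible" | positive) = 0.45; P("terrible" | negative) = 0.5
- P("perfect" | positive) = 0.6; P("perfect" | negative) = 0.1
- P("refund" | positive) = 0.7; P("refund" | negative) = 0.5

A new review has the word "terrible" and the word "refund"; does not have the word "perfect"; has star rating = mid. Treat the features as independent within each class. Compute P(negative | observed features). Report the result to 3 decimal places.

0.565

positive: 0.5 × 0.55 × 0.45 × (1−0.6) × 0.7 = 0.03465
negative: 0.5 × 0.4 × 0.5 × (1−0.1) × 0.5 = 0.045
P(negative | x) = 0.045 / 0.07965 ≈ 0.565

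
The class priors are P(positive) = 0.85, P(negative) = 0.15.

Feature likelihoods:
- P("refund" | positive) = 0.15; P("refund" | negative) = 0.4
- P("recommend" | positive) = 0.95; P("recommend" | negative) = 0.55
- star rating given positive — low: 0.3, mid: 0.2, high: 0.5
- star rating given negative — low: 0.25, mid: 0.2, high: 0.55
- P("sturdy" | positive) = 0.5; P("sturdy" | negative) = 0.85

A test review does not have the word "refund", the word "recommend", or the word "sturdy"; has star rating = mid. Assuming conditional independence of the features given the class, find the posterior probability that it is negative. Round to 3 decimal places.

0.252

positive: 0.85 × (1−0.15) × (1−0.95) × 0.2 × (1−0.5) = 0.0036125
negative: 0.15 × (1−0.4) × (1−0.55) × 0.2 × (1−0.85) = 0.001215
P(negative | x) = 0.001215 / 0.0048275 ≈ 0.252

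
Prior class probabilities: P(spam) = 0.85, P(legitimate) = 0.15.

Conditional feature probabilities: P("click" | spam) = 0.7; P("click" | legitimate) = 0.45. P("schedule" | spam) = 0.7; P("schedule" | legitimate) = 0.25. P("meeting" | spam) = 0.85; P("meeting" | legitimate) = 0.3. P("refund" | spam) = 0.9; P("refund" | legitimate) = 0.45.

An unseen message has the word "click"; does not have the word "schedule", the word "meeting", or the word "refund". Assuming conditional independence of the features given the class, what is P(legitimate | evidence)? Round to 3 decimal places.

0.879

spam: 0.85 × 0.7 × (1−0.7) × (1−0.85) × (1−0.9) = 0.0026775
legitimate: 0.15 × 0.45 × (1−0.25) × (1−0.3) × (1−0.45) = 0.019490625
P(legitimate | x) = 0.019490625 / 0.022168125 ≈ 0.879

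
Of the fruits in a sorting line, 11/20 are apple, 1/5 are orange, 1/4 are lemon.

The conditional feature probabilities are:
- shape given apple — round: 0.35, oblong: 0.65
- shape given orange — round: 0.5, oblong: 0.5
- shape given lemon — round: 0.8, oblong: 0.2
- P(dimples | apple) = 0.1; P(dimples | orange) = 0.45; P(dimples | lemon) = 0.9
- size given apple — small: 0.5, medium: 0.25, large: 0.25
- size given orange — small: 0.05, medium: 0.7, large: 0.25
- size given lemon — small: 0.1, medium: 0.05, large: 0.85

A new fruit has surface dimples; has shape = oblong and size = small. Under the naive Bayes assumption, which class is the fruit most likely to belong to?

apple

apple: 0.55 × 0.65 × 0.1 × 0.5 = 0.017875
orange: 0.2 × 0.5 × 0.45 × 0.05 = 0.00225
lemon: 0.25 × 0.2 × 0.9 × 0.1 = 0.0045
Highest score → apple.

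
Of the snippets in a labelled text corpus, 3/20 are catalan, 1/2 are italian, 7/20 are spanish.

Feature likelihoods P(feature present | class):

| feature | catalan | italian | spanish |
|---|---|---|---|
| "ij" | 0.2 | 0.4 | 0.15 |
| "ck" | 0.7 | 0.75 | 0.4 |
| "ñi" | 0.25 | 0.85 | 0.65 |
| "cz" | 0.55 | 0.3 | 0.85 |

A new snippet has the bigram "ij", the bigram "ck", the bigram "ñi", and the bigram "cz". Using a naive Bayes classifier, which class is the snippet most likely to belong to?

italian

catalan: 0.15 × 0.2 × 0.7 × 0.25 × 0.55 = 0.0028875
italian: 0.5 × 0.4 × 0.75 × 0.85 × 0.3 = 0.03825
spanish: 0.35 × 0.15 × 0.4 × 0.65 × 0.85 = 0.0116025
Highest score → italian.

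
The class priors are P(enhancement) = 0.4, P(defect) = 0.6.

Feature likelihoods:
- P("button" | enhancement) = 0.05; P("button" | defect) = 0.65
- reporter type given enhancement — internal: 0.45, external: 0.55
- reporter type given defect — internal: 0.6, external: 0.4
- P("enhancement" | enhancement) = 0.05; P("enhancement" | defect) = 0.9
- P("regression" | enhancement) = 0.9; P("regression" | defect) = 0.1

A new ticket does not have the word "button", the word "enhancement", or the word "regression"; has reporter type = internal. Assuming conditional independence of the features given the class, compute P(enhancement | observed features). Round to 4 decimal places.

enhancement: 0.4 × (1−0.05) × 0.45 × (1−0.05) × (1−0.9) = 0.016245
defect: 0.6 × (1−0.65) × 0.6 × (1−0.9) × (1−0.1) = 0.01134
P(enhancement | x) = 0.016245 / 0.027585 ≈ 0.5889

0.5889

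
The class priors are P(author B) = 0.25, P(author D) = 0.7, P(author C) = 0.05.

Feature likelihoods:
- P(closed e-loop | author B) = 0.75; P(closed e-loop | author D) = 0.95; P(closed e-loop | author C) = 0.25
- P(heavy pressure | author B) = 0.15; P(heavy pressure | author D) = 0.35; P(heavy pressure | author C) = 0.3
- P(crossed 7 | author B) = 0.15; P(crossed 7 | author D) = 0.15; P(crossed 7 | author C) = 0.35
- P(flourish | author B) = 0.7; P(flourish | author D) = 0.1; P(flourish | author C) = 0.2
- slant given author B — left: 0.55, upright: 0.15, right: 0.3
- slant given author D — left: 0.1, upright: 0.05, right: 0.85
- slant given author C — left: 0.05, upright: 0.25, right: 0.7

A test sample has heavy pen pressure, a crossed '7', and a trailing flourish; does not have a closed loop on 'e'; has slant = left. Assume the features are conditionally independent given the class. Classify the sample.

author B

author B: 0.25 × (1−0.75) × 0.15 × 0.15 × 0.7 × 0.55 = 0.00054140625
author D: 0.7 × (1−0.95) × 0.35 × 0.15 × 0.1 × 0.1 = 0.000018375
author C: 0.05 × (1−0.25) × 0.3 × 0.35 × 0.2 × 0.05 = 0.000039375
Highest score → author B.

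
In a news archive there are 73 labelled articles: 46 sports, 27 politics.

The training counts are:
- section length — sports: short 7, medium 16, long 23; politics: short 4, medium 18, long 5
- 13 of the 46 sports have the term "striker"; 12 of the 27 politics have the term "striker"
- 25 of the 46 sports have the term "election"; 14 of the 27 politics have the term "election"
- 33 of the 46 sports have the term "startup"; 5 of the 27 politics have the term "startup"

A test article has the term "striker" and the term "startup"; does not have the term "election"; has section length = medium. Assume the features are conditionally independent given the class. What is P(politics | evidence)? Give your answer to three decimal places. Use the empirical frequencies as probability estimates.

sports: (46/73) × (16/46) × (13/46) × (21/46) × (33/46) ≈ 0.0202862
politics: (27/73) × (18/27) × (12/27) × (13/27) × (5/27) ≈ 0.00977131
P(politics | x) = 0.00977131 / 0.03005751 ≈ 0.325

0.325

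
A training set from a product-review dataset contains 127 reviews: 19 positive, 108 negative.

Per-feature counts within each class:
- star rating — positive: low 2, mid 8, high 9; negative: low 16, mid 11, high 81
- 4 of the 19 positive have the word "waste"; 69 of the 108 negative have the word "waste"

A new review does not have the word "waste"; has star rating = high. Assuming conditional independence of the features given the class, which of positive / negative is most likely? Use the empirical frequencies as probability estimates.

negative

positive: (19/127) × (9/19) × (15/19) ≈ 0.055947
negative: (108/127) × (81/108) × (39/108) ≈ 0.230315
Highest score → negative.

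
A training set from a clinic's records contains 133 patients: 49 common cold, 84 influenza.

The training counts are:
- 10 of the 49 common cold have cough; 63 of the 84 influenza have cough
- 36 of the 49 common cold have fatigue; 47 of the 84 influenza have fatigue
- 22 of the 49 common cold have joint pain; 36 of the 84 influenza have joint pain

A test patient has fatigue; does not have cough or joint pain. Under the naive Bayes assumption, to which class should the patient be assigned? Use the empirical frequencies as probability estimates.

common cold: (49/133) × (39/49) × (36/49) × (27/49) ≈ 0.11871
influenza: (84/133) × (21/84) × (47/84) × (48/84) ≈ 0.0504834
Highest score → common cold.

common cold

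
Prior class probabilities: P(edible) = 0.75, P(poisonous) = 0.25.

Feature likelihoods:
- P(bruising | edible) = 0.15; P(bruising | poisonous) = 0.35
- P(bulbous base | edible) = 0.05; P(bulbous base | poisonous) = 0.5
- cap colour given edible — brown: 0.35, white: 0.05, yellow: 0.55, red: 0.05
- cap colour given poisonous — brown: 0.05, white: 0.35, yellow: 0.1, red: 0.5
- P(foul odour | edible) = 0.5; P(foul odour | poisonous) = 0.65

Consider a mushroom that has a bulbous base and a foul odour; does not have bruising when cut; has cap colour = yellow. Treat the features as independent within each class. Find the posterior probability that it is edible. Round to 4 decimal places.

edible: 0.75 × (1−0.15) × 0.05 × 0.55 × 0.5 = 0.008765625
poisonous: 0.25 × (1−0.35) × 0.5 × 0.1 × 0.65 = 0.00528125
P(edible | x) = 0.008765625 / 0.014046875 ≈ 0.6240

0.6240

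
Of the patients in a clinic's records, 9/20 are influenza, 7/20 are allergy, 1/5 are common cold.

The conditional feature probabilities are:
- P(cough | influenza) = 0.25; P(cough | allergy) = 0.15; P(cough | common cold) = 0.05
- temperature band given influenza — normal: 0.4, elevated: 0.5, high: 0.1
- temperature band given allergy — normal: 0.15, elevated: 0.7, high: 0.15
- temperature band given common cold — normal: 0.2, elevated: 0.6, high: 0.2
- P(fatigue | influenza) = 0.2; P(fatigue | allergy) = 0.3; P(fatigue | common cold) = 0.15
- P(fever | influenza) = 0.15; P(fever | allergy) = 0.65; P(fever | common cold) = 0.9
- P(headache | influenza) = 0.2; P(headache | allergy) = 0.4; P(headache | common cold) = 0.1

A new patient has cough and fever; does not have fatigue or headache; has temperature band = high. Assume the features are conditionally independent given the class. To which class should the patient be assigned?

influenza: 0.45 × 0.25 × 0.1 × (1−0.2) × 0.15 × (1−0.2) = 0.00108
allergy: 0.35 × 0.15 × 0.15 × (1−0.3) × 0.65 × (1−0.4) = 0.002149875
common cold: 0.2 × 0.05 × 0.2 × (1−0.15) × 0.9 × (1−0.1) = 0.001377
Highest score → allergy.

allergy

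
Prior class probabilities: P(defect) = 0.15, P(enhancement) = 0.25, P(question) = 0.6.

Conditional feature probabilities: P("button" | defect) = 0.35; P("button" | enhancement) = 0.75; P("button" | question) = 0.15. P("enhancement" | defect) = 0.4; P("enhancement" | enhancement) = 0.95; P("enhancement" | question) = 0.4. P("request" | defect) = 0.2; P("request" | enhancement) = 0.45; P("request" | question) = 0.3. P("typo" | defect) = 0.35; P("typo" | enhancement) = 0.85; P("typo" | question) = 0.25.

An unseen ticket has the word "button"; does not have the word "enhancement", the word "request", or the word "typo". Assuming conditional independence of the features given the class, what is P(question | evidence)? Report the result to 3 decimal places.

0.623

defect: 0.15 × 0.35 × (1−0.4) × (1−0.2) × (1−0.35) = 0.01638
enhancement: 0.25 × 0.75 × (1−0.95) × (1−0.45) × (1−0.85) = 0.0007734375
question: 0.6 × 0.15 × (1−0.4) × (1−0.3) × (1−0.25) = 0.02835
P(question | x) = 0.02835 / 0.0455034375 ≈ 0.623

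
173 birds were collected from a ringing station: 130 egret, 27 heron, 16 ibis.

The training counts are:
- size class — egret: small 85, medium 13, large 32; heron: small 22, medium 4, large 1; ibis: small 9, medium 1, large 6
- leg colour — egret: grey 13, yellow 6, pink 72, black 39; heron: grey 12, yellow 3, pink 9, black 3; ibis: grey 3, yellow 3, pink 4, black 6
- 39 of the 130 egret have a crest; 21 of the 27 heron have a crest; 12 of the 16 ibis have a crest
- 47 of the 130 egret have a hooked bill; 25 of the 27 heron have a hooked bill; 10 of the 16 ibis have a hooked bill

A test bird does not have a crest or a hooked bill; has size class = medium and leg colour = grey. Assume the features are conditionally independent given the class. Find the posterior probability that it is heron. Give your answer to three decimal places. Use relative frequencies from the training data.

0.047

egret: (130/173) × (13/130) × (13/130) × (91/130) × (83/130) ≈ 0.00335838
heron: (27/173) × (4/27) × (12/27) × (6/27) × (2/27) ≈ 0.000169155
ibis: (16/173) × (1/16) × (3/16) × (4/16) × (6/16) ≈ 0.000101608
P(heron | x) = 0.000169155 / 0.003629143 ≈ 0.047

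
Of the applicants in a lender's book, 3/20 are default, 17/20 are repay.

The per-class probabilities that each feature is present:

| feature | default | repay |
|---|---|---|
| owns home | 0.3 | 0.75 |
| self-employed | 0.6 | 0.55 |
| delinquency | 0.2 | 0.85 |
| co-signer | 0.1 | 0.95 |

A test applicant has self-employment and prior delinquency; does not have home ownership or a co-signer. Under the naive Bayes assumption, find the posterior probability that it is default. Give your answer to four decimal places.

default: 0.15 × (1−0.3) × 0.6 × 0.2 × (1−0.1) = 0.01134
repay: 0.85 × (1−0.75) × 0.55 × 0.85 × (1−0.95) = 0.0049671875
P(default | x) = 0.01134 / 0.0163071875 ≈ 0.6954

0.6954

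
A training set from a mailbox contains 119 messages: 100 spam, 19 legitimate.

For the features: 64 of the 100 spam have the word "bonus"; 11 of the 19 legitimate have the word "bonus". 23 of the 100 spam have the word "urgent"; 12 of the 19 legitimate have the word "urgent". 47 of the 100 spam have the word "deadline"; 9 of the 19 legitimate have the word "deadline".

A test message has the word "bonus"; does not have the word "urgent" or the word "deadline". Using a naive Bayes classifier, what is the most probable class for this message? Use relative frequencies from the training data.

spam: (100/119) × (64/100) × (77/100) × (53/100) ≈ 0.219482
legitimate: (19/119) × (11/19) × (7/19) × (10/19) ≈ 0.0179241
Highest score → spam.

spam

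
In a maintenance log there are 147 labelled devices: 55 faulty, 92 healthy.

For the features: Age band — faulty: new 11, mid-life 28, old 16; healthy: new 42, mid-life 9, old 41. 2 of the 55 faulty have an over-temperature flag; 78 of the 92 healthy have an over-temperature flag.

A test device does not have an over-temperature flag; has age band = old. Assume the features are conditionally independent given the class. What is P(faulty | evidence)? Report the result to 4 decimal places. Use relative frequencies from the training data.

faulty: (55/147) × (16/55) × (53/55) ≈ 0.104886
healthy: (92/147) × (41/92) × (14/92) ≈ 0.0424431
P(faulty | x) = 0.104886 / 0.1473291 ≈ 0.7119

0.7119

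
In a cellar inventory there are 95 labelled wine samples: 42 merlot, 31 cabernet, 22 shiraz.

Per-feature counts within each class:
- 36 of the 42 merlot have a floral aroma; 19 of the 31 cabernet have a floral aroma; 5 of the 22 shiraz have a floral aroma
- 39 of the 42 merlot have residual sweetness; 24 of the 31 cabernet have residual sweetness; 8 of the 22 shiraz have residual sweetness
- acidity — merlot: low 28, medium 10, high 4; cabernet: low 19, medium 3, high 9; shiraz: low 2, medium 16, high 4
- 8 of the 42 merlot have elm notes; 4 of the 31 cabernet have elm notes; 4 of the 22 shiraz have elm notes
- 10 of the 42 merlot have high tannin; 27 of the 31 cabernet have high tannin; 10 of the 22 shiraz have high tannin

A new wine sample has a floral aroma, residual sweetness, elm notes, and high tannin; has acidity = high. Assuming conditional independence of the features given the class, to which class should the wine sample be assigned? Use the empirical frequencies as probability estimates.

cabernet

merlot: (42/95) × (36/42) × (39/42) × (4/42) × (8/42) × (10/42) ≈ 0.00151983
cabernet: (31/95) × (19/31) × (24/31) × (9/31) × (4/31) × (27/31) ≈ 0.00505197
shiraz: (22/95) × (5/22) × (8/22) × (4/22) × (4/22) × (10/22) ≈ 0.000287585
Highest score → cabernet.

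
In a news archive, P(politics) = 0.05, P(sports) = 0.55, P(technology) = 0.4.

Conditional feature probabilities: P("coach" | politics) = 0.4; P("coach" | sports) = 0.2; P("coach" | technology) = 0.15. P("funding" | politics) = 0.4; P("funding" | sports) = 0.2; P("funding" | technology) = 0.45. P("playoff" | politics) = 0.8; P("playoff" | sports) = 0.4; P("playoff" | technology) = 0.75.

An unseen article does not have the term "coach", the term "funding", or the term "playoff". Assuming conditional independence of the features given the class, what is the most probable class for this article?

politics: 0.05 × (1−0.4) × (1−0.4) × (1−0.8) = 0.0036
sports: 0.55 × (1−0.2) × (1−0.2) × (1−0.4) = 0.2112
technology: 0.4 × (1−0.15) × (1−0.45) × (1−0.75) = 0.04675
Highest score → sports.

sports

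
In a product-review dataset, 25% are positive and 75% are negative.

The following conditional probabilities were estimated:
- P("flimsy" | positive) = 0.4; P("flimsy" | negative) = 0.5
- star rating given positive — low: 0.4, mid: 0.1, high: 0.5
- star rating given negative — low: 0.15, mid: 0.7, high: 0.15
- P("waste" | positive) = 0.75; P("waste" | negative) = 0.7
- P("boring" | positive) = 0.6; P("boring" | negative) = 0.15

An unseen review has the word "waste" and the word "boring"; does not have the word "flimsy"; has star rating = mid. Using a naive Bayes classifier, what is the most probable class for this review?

positive: 0.25 × (1−0.4) × 0.1 × 0.75 × 0.6 = 0.00675
negative: 0.75 × (1−0.5) × 0.7 × 0.7 × 0.15 = 0.0275625
Highest score → negative.

negative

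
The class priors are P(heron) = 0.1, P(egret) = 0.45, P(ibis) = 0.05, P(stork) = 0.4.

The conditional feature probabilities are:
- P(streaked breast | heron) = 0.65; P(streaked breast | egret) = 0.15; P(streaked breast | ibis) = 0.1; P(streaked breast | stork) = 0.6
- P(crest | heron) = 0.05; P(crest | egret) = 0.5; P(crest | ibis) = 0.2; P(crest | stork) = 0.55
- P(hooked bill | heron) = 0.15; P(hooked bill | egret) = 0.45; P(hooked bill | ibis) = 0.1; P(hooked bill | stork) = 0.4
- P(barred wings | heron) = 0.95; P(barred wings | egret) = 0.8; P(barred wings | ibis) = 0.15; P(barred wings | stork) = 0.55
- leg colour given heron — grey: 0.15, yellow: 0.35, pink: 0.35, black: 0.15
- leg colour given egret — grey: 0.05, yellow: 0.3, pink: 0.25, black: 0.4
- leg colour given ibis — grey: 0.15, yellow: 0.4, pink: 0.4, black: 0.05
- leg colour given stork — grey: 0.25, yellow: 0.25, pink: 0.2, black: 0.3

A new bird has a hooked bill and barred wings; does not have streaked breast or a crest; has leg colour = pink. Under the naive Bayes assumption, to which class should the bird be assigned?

egret

heron: 0.1 × (1−0.65) × (1−0.05) × 0.15 × 0.95 × 0.35 = 0.00165834375
egret: 0.45 × (1−0.15) × (1−0.5) × 0.45 × 0.8 × 0.25 = 0.0172125
ibis: 0.05 × (1−0.1) × (1−0.2) × 0.1 × 0.15 × 0.4 = 0.000216
stork: 0.4 × (1−0.6) × (1−0.55) × 0.4 × 0.55 × 0.2 = 0.003168
Highest score → egret.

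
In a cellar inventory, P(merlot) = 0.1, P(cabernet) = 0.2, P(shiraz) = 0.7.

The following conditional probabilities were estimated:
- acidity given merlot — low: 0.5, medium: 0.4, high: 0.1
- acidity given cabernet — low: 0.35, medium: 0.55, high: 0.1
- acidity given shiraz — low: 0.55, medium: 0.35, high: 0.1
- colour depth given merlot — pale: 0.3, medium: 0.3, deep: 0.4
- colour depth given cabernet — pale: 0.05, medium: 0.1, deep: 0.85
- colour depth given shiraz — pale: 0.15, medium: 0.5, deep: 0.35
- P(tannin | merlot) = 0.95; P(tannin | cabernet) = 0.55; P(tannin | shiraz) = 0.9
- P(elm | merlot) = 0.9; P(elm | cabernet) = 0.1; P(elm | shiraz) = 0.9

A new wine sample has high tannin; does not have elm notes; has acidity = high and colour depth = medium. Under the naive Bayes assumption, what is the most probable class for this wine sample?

shiraz

merlot: 0.1 × 0.1 × 0.3 × 0.95 × (1−0.9) = 0.000285
cabernet: 0.2 × 0.1 × 0.1 × 0.55 × (1−0.1) = 0.00099
shiraz: 0.7 × 0.1 × 0.5 × 0.9 × (1−0.9) = 0.00315
Highest score → shiraz.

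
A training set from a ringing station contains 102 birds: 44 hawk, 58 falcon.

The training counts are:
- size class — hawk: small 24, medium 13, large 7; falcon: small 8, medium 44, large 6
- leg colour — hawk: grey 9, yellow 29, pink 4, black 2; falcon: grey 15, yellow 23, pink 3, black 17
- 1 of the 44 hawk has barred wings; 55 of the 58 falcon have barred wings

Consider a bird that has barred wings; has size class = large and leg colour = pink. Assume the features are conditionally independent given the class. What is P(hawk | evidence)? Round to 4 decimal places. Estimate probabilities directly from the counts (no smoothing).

0.0468

hawk: (44/102) × (7/44) × (4/44) × (1/44) ≈ 0.000141792
falcon: (58/102) × (6/58) × (3/58) × (55/58) ≈ 0.00288522
P(hawk | x) = 0.000141792 / 0.003027012 ≈ 0.0468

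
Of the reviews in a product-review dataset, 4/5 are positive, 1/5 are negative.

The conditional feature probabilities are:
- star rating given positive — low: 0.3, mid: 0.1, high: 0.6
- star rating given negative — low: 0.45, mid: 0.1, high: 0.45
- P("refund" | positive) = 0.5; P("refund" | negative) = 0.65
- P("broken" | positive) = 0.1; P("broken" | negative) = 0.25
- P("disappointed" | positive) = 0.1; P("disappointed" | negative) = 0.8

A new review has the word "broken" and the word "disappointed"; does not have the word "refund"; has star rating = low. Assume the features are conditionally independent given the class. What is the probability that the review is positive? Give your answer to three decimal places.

positive: 0.8 × 0.3 × (1−0.5) × 0.1 × 0.1 = 0.0012
negative: 0.2 × 0.45 × (1−0.65) × 0.25 × 0.8 = 0.0063
P(positive | x) = 0.0012 / 0.0075 ≈ 0.160

0.160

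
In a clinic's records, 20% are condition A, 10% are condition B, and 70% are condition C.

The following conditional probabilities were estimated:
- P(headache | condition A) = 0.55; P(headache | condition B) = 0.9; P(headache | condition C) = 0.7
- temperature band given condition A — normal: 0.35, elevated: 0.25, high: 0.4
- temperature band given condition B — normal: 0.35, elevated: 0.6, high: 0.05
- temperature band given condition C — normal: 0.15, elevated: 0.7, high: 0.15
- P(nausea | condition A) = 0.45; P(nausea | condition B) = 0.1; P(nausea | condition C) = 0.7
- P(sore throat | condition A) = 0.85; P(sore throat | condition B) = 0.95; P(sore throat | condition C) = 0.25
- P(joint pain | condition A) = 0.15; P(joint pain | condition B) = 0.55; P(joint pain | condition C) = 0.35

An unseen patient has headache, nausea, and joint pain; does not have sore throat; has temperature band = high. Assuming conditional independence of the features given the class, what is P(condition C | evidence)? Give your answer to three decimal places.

condition A: 0.2 × 0.55 × 0.4 × 0.45 × (1−0.85) × 0.15 = 0.0004455
condition B: 0.1 × 0.9 × 0.05 × 0.1 × (1−0.95) × 0.55 = 0.000012375
condition C: 0.7 × 0.7 × 0.15 × 0.7 × (1−0.25) × 0.35 = 0.013505625
P(condition C | x) = 0.013505625 / 0.0139635 ≈ 0.967

0.967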